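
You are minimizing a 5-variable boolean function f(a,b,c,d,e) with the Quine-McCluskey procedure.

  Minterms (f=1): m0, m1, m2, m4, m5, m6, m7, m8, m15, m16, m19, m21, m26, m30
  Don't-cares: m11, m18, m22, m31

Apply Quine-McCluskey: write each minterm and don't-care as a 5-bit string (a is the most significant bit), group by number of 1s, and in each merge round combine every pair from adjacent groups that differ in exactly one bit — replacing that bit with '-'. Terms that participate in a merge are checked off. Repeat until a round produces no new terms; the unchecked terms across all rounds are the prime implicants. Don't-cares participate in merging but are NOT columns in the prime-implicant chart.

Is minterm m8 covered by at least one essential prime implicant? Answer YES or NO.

YES

size-2^0 implicants → 00000(✓)  00001(✓)  00010(✓)  00100(✓)  00101(✓)  00110(✓)  00111(✓)  01000(✓)  01011(✓)  01111(✓)  10000(✓)  10010(✓)  10011(✓)  10101(✓)  10110(✓)  11010(✓)  11110(✓)  11111(✓)
size-2^1 implicants → -0000(✓)  -0010(✓)  -0101  -0110(✓)  -1111  0-000  0-111  00-00(✓)  00-01(✓)  00-10(✓)  000-0(✓)  0000-(✓)  001-0(✓)  001-1(✓)  0010-(✓)  0011-(✓)  01-11  1-010(✓)  1-110(✓)  10-10(✓)  100-0(✓)  1001-  11-10(✓)  1111-
size-2^2 implicants → -0-10  -00-0  00--0  00-0-  001--  1--10
Unchecked terms (primes): -0-10, -00-0, -0101, -1111, 0-000, 0-111, 00--0, 00-0-, 001--, 01-11, 1--10, 1001-, 1111-
Minterm coverage:
  m0 ⊆ -00-0,0-000,00--0,00-0-
  m1 ⊆ 00-0- [E]
  m2 ⊆ -0-10,-00-0,00--0
  m4 ⊆ 00--0,00-0-,001--
  m5 ⊆ -0101,00-0-,001--
  m6 ⊆ -0-10,00--0,001--
  m7 ⊆ 0-111,001--
  m8 ⊆ 0-000 [E]
  m15 ⊆ -1111,0-111,01-11
  m16 ⊆ -00-0 [E]
  m19 ⊆ 1001- [E]
  m21 ⊆ -0101 [E]
  m26 ⊆ 1--10 [E]
  m30 ⊆ 1--10,1111-
E = {-00-0, -0101, 0-000, 00-0-, 1--10, 1001-}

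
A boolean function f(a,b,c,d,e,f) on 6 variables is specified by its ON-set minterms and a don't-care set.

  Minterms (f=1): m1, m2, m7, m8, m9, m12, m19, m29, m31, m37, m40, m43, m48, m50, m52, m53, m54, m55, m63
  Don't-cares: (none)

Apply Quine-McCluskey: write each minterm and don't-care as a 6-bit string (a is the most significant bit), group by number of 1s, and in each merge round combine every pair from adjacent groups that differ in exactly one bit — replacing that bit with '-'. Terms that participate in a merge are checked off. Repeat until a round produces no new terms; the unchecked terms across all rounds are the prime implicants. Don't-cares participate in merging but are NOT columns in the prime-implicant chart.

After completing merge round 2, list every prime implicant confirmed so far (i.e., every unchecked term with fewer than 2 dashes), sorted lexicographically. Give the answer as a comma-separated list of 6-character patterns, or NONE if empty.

Round 0: 000001✓ 000010 000111 001000✓ 001001✓ 001100✓ 010011 011101✓ 011111✓ 100101✓ 101000✓ 101011 110000✓ 110010✓ 110100✓ 110101✓ 110110✓ 110111✓ 111111✓
Round 1: -01000 -11111 00-001 001-00 00100- 0111-1 1-0101 11-111 110-00✓ 110-10✓ 1100-0✓ 1101-0✓ 1101-1✓ 11010-✓ 11011-✓
Round 2: 110--0 1101--
PIs = {-01000, -11111, 00-001, 000010, 000111, 001-00, 00100-, 010011, 0111-1, 1-0101, 101011, 11-111, 110--0, 1101--}

-01000, -11111, 00-001, 000010, 000111, 001-00, 00100-, 010011, 0111-1, 1-0101, 101011, 11-111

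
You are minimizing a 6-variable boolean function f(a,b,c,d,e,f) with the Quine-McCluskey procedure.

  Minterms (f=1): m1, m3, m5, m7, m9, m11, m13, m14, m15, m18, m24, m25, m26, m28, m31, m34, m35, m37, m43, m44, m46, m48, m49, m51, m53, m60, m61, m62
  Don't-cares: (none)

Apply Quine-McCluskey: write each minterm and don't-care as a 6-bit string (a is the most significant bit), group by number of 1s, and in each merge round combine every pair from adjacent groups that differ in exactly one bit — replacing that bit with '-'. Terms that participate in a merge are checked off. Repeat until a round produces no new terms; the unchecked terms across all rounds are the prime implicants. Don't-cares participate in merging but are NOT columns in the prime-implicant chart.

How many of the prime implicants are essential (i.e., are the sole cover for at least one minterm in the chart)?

Round 0: 000001✓ 000011✓ 000101✓ 000111✓ 001001✓ 001011✓ 001101✓ 001110✓ 001111✓ 010010✓ 011000✓ 011001✓ 011010✓ 011100✓ 011111✓ 100010✓ 100011✓ 100101✓ 101011✓ 101100✓ 101110✓ 110000✓ 110001✓ 110011✓ 110101✓ 111100✓ 111101✓ 111110✓
Round 1: -00011✓ -00101 -01011✓ -01110 -11100 0-1001 0-1111 00-001✓ 00-011✓ 00-101✓ 00-111✓ 000-01✓ 000-11✓ 0000-1✓ 0001-1✓ 001-01✓ 001-11✓ 0010-1✓ 0011-1✓ 00111- 01-010 011-00 0110-0 01100- 1-0011 1-0101 1-1100✓ 1-1110✓ 10-011✓ 10001- 1011-0✓ 11-101 110-01 1100-1 11000- 1111-0✓ 11110-
Round 2: -0-011 00--01✓ 00--11✓ 00-0-1✓ 00-1-1✓ 000--1✓ 001--1✓ 1-11-0
Round 3: 00---1
PIs = {-0-011, -00101, -01110, -11100, 0-1001, 0-1111, 00---1, 00111-, 01-010, 011-00, 0110-0, 01100-, 1-0011, 1-0101, 1-11-0, 10001-, 11-101, 110-01, 1100-1, 11000-, 11110-}
Coverage chart:
  m1: 00---1 ←essential
  m3: -0-011,00---1
  m5: -00101,00---1
  m7: 00---1 ←essential
  m9: 0-1001,00---1
  m11: -0-011,00---1
  m13: 00---1 ←essential
  m14: -01110,00111-
  m15: 0-1111,00---1,00111-
  m18: 01-010 ←essential
  m24: 011-00,0110-0,01100-
  m25: 0-1001,01100-
  m26: 01-010,0110-0
  m28: -11100,011-00
  m31: 0-1111 ←essential
  m34: 10001- ←essential
  m35: -0-011,1-0011,10001-
  m37: -00101,1-0101
  m43: -0-011 ←essential
  m44: 1-11-0 ←essential
  m46: -01110,1-11-0
  m48: 11000- ←essential
  m49: 110-01,1100-1,11000-
  m51: 1-0011,1100-1
  m53: 1-0101,11-101,110-01
  m60: -11100,1-11-0,11110-
  m61: 11-101,11110-
  m62: 1-11-0 ←essential
Essential: -0-011, 0-1111, 00---1, 01-010, 1-11-0, 10001-, 11000-

7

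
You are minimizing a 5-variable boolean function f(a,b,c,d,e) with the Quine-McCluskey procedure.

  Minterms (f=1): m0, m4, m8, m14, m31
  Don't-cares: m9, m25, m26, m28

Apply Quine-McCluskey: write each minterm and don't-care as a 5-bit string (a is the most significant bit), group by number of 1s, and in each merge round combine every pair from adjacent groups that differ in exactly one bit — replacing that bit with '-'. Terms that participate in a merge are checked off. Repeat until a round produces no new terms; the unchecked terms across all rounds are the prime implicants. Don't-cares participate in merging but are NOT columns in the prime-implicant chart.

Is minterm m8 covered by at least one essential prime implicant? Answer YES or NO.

[col 0] 00000*, 00100*, 01000*, 01001*, 01110, 11001*, 11010, 11100, 11111
[col 1] -1001, 0-000, 00-00, 0100-
Prime implicants: -1001, 0-000, 00-00, 0100-, 01110, 11010, 11100, 11111
PI chart (minterm → PIs covering it):
  0 | 0-000,00-00
  4 | 00-00  (sole → essential)
  8 | 0-000,0100-
  14 | 01110  (sole → essential)
  31 | 11111  (sole → essential)
Essential prime implicants: 00-00, 01110, 11111

NO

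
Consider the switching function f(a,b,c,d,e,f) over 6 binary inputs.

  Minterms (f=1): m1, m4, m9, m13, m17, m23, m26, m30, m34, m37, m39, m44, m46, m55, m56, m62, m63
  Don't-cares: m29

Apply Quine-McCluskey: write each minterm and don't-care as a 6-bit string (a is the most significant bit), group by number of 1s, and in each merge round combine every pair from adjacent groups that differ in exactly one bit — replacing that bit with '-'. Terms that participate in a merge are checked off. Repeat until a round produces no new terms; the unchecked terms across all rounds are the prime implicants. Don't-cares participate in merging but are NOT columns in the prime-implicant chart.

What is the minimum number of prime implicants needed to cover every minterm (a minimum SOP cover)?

Round 0: 000001✓ 000100 001001✓ 001101✓ 010001✓ 010111✓ 011010✓ 011101✓ 011110✓ 100010 100101✓ 100111✓ 101100✓ 101110✓ 110111✓ 111000 111110✓ 111111✓
Round 1: -10111 -11110 0-0001 0-1101 00-001 001-01 011-10 1-0111 1-1110 1001-1 1011-0 11-111 11111-
PIs = {-10111, -11110, 0-0001, 0-1101, 00-001, 000100, 001-01, 011-10, 1-0111, 1-1110, 100010, 1001-1, 1011-0, 11-111, 111000, 11111-}
Coverage chart:
  m1: 0-0001,00-001
  m4: 000100 ←essential
  m9: 00-001,001-01
  m13: 0-1101,001-01
  m17: 0-0001 ←essential
  m23: -10111 ←essential
  m26: 011-10 ←essential
  m30: -11110,011-10
  m34: 100010 ←essential
  m37: 1001-1 ←essential
  m39: 1-0111,1001-1
  m44: 1011-0 ←essential
  m46: 1-1110,1011-0
  m55: -10111,1-0111,11-111
  m56: 111000 ←essential
  m62: -11110,1-1110,11111-
  m63: 11-111,11111-
Essential: -10111, 0-0001, 000100, 011-10, 100010, 1001-1, 1011-0, 111000
Petrick residual → 001-01, 11111-
Min cover (10 terms): bc'def + a'c'd'e'f + a'b'c'de'f' + a'b'ce'f + a'bcef' + ab'c'd'ef' + ab'c'df + ab'cdf' + abcd'e'f' + abcde

10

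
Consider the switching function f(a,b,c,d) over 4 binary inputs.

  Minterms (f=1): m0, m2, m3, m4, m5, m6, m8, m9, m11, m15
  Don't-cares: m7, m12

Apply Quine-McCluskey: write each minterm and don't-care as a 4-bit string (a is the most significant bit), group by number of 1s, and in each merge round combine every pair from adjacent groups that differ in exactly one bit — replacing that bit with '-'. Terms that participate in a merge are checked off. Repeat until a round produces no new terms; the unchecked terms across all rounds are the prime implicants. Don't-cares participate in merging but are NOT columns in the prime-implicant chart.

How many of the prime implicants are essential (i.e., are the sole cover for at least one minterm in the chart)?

Round 0: 0000✓ 0010✓ 0011✓ 0100✓ 0101✓ 0110✓ 0111✓ 1000✓ 1001✓ 1011✓ 1100✓ 1111✓
Round 1: -000✓ -011✓ -100✓ -111✓ 0-00✓ 0-10✓ 0-11✓ 00-0✓ 001-✓ 01-0✓ 01-1✓ 010-✓ 011-✓ 1-00✓ 1-11✓ 10-1 100-
Round 2: --00 --11 0--0 0-1- 01--
PIs = {--00, --11, 0--0, 0-1-, 01--, 10-1, 100-}
Coverage chart:
  m0: --00,0--0
  m2: 0--0,0-1-
  m3: --11,0-1-
  m4: --00,0--0,01--
  m5: 01-- ←essential
  m6: 0--0,0-1-,01--
  m8: --00,100-
  m9: 10-1,100-
  m11: --11,10-1
  m15: --11 ←essential
Essential: --11, 01--

2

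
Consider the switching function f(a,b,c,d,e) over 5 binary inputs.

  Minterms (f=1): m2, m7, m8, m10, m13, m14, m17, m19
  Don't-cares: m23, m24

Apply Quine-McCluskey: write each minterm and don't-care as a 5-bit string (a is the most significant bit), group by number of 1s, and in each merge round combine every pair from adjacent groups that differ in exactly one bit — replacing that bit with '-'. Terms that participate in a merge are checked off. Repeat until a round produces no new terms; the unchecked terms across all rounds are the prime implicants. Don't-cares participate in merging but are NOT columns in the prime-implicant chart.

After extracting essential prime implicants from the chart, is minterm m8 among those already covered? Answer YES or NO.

Round 0: 00010✓ 00111✓ 01000✓ 01010✓ 01101 01110✓ 10001✓ 10011✓ 10111✓ 11000✓
Round 1: -0111 -1000 0-010 01-10 010-0 10-11 100-1
PIs = {-0111, -1000, 0-010, 01-10, 010-0, 01101, 10-11, 100-1}
Coverage chart:
  m2: 0-010 ←essential
  m7: -0111 ←essential
  m8: -1000,010-0
  m10: 0-010,01-10,010-0
  m13: 01101 ←essential
  m14: 01-10 ←essential
  m17: 100-1 ←essential
  m19: 10-11,100-1
Essential: -0111, 0-010, 01-10, 01101, 100-1

NO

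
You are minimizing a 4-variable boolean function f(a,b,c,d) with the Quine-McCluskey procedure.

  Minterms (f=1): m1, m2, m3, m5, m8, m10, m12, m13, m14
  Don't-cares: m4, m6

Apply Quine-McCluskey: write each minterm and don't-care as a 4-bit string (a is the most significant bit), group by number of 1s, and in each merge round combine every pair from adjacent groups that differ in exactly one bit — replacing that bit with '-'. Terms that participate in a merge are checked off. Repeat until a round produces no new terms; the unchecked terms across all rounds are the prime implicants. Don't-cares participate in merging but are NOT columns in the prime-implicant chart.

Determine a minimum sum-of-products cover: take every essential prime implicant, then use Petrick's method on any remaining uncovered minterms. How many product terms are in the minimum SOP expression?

[col 0] 0001*, 0010*, 0011*, 0100*, 0101*, 0110*, 1000*, 1010*, 1100*, 1101*, 1110*
[col 1] -010*, -100*, -101*, -110*, 0-01, 0-10*, 00-1, 001-, 01-0*, 010-*, 1-00*, 1-10*, 10-0*, 11-0*, 110-*
[col 2] --10, -1-0, -10-, 1--0
Prime implicants: --10, -1-0, -10-, 0-01, 00-1, 001-, 1--0
PI chart (minterm → PIs covering it):
  1 | 0-01,00-1
  2 | --10,001-
  3 | 00-1,001-
  5 | -10-,0-01
  8 | 1--0  (sole → essential)
  10 | --10,1--0
  12 | -1-0,-10-,1--0
  13 | -10-  (sole → essential)
  14 | --10,-1-0,1--0
Essential prime implicants: -10-, 1--0
Petrick residual → --10, 00-1
Minimum SOP uses 4 PIs: cd' + bc' + a'b'd + ad'

4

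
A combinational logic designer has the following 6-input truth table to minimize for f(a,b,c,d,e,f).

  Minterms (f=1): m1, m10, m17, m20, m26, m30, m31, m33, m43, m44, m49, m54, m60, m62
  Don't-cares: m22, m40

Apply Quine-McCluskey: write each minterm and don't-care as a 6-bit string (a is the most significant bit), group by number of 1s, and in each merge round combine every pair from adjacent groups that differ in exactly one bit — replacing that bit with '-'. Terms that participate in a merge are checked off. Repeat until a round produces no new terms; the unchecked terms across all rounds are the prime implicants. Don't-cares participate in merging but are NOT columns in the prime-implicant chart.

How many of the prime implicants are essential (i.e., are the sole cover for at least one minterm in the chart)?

6

[col 0] 000001*, 001010*, 010001*, 010100*, 010110*, 011010*, 011110*, 011111*, 100001*, 101000*, 101011, 101100*, 110001*, 110110*, 111100*, 111110*
[col 1] -00001*, -10001*, -10110*, -11110*, 0-0001*, 0-1010, 01-110*, 0101-0, 011-10, 01111-, 1-0001*, 1-1100, 101-00, 11-110*, 1111-0
[col 2] --0001, -1-110
Prime implicants: --0001, -1-110, 0-1010, 0101-0, 011-10, 01111-, 1-1100, 101-00, 101011, 1111-0
PI chart (minterm → PIs covering it):
  1 | --0001  (sole → essential)
  10 | 0-1010  (sole → essential)
  17 | --0001  (sole → essential)
  20 | 0101-0  (sole → essential)
  26 | 0-1010,011-10
  30 | -1-110,011-10,01111-
  31 | 01111-  (sole → essential)
  33 | --0001  (sole → essential)
  43 | 101011  (sole → essential)
  44 | 1-1100,101-00
  49 | --0001  (sole → essential)
  54 | -1-110  (sole → essential)
  60 | 1-1100,1111-0
  62 | -1-110,1111-0
Essential prime implicants: --0001, -1-110, 0-1010, 0101-0, 01111-, 101011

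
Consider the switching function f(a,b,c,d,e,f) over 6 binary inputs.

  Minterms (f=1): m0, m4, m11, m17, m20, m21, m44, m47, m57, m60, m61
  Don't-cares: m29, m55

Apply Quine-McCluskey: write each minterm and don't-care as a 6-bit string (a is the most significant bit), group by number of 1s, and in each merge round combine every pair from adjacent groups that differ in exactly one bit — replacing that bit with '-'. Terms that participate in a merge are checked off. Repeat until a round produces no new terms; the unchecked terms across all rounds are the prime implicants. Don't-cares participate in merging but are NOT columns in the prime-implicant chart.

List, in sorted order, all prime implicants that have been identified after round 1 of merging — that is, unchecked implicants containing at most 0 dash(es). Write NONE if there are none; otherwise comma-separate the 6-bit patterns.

001011, 101111, 110111

[col 0] 000000*, 000100*, 001011, 010001*, 010100*, 010101*, 011101*, 101100*, 101111, 110111, 111001*, 111100*, 111101*
[col 1] -11101, 0-0100, 000-00, 01-101, 010-01, 01010-, 1-1100, 111-01, 11110-
Prime implicants: -11101, 0-0100, 000-00, 001011, 01-101, 010-01, 01010-, 1-1100, 101111, 110111, 111-01, 11110-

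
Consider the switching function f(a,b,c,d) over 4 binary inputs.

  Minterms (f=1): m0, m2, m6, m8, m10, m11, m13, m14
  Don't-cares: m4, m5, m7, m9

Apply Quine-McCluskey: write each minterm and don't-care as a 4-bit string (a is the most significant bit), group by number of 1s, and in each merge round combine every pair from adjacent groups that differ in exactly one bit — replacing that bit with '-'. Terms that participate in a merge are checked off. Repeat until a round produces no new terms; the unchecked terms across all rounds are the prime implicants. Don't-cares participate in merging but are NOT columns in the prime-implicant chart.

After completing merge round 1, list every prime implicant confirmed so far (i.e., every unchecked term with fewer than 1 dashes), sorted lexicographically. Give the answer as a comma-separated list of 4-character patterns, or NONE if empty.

size-2^0 implicants → 0000(✓)  0010(✓)  0100(✓)  0101(✓)  0110(✓)  0111(✓)  1000(✓)  1001(✓)  1010(✓)  1011(✓)  1101(✓)  1110(✓)
size-2^1 implicants → -000(✓)  -010(✓)  -101  -110(✓)  0-00(✓)  0-10(✓)  00-0(✓)  01-0(✓)  01-1(✓)  010-(✓)  011-(✓)  1-01  1-10(✓)  10-0(✓)  10-1(✓)  100-(✓)  101-(✓)
size-2^2 implicants → --10  -0-0  0--0  01--  10--
Unchecked terms (primes): --10, -0-0, -101, 0--0, 01--, 1-01, 10--

NONE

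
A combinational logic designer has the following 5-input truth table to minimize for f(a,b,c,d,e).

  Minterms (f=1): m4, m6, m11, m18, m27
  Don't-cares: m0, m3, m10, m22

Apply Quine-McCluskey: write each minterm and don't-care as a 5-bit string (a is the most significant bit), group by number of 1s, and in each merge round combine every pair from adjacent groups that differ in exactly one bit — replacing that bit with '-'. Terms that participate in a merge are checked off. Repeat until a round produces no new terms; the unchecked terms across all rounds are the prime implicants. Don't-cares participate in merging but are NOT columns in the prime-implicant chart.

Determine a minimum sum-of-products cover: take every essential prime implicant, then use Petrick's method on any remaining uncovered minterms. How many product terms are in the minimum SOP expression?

Round 0: 00000✓ 00011✓ 00100✓ 00110✓ 01010✓ 01011✓ 10010✓ 10110✓ 11011✓
Round 1: -0110 -1011 0-011 00-00 001-0 0101- 10-10
PIs = {-0110, -1011, 0-011, 00-00, 001-0, 0101-, 10-10}
Coverage chart:
  m4: 00-00,001-0
  m6: -0110,001-0
  m11: -1011,0-011,0101-
  m18: 10-10 ←essential
  m27: -1011 ←essential
Essential: -1011, 10-10
Petrick residual → 001-0
Min cover (3 terms): bc'de + a'b'ce' + ab'de'

3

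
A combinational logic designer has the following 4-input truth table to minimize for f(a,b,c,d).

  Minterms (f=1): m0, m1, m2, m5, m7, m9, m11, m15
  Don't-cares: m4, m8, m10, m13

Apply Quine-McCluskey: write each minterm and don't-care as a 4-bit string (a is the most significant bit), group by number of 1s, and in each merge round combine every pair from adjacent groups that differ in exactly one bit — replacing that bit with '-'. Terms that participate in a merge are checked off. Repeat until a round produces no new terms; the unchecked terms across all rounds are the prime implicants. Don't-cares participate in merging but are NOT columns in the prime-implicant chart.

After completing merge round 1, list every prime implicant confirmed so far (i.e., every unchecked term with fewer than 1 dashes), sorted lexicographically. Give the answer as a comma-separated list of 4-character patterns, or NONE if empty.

[col 0] 0000*, 0001*, 0010*, 0100*, 0101*, 0111*, 1000*, 1001*, 1010*, 1011*, 1101*, 1111*
[col 1] -000*, -001*, -010*, -101*, -111*, 0-00*, 0-01*, 00-0*, 000-*, 01-1*, 010-*, 1-01*, 1-11*, 10-0*, 10-1*, 100-*, 101-*, 11-1*
[col 2] --01, -0-0, -00-, -1-1, 0-0-, 1--1, 10--
Prime implicants: --01, -0-0, -00-, -1-1, 0-0-, 1--1, 10--

NONE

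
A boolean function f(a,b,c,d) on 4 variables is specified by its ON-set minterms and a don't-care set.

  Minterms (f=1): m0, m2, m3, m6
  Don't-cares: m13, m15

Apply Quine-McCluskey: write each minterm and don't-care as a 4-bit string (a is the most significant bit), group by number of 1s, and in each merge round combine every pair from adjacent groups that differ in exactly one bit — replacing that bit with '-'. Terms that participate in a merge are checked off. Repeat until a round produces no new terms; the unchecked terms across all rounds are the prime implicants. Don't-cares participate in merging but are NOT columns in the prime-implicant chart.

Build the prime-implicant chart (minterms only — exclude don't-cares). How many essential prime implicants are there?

3

Round 0: 0000✓ 0010✓ 0011✓ 0110✓ 1101✓ 1111✓
Round 1: 0-10 00-0 001- 11-1
PIs = {0-10, 00-0, 001-, 11-1}
Coverage chart:
  m0: 00-0 ←essential
  m2: 0-10,00-0,001-
  m3: 001- ←essential
  m6: 0-10 ←essential
Essential: 0-10, 00-0, 001-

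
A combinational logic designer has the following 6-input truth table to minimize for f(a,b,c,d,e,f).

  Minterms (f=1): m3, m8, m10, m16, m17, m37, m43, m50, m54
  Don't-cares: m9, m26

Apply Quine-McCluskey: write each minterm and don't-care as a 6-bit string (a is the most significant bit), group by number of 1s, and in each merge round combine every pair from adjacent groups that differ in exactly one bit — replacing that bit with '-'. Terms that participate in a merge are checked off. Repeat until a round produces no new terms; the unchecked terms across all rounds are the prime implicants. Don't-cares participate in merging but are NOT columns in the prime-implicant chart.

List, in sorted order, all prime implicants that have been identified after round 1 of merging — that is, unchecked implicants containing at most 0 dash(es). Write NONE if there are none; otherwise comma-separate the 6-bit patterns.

Round 0: 000011 001000✓ 001001✓ 001010✓ 010000✓ 010001✓ 011010✓ 100101 101011 110010✓ 110110✓
Round 1: 0-1010 0010-0 00100- 01000- 110-10
PIs = {0-1010, 000011, 0010-0, 00100-, 01000-, 100101, 101011, 110-10}

000011, 100101, 101011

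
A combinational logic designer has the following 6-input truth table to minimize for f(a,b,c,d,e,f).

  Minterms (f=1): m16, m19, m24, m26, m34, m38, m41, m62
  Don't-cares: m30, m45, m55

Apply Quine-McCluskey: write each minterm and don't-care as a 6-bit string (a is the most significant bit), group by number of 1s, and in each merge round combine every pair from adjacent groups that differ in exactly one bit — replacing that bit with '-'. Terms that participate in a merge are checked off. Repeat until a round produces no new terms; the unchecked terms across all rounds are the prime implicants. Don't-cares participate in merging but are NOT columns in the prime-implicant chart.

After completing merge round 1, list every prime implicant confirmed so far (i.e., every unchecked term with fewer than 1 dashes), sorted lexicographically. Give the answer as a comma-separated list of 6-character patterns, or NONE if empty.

010011, 110111

[col 0] 010000*, 010011, 011000*, 011010*, 011110*, 100010*, 100110*, 101001*, 101101*, 110111, 111110*
[col 1] -11110, 01-000, 011-10, 0110-0, 100-10, 101-01
Prime implicants: -11110, 01-000, 010011, 011-10, 0110-0, 100-10, 101-01, 110111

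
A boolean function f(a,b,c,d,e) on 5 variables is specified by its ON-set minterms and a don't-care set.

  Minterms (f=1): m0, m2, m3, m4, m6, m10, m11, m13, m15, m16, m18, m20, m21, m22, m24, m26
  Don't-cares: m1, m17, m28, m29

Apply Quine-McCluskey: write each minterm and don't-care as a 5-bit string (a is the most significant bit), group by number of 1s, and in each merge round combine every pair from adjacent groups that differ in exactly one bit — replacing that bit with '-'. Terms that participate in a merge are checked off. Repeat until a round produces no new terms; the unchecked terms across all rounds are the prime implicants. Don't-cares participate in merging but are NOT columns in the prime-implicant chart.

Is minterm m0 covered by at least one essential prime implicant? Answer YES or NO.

YES

size-2^0 implicants → 00000(✓)  00001(✓)  00010(✓)  00011(✓)  00100(✓)  00110(✓)  01010(✓)  01011(✓)  01101(✓)  01111(✓)  10000(✓)  10001(✓)  10010(✓)  10100(✓)  10101(✓)  10110(✓)  11000(✓)  11010(✓)  11100(✓)  11101(✓)
size-2^1 implicants → -0000(✓)  -0001(✓)  -0010(✓)  -0100(✓)  -0110(✓)  -1010(✓)  -1101  0-010(✓)  0-011(✓)  00-00(✓)  00-10(✓)  000-0(✓)  000-1(✓)  0000-(✓)  0001-(✓)  001-0(✓)  01-11  0101-(✓)  011-1  1-000(✓)  1-010(✓)  1-100(✓)  1-101(✓)  10-00(✓)  10-01(✓)  10-10(✓)  100-0(✓)  1000-(✓)  101-0(✓)  1010-(✓)  11-00(✓)  110-0(✓)  1110-(✓)
size-2^2 implicants → --010  -0-00(✓)  -0-10(✓)  -00-0(✓)  -000-  -01-0(✓)  0-01-  00--0(✓)  000--  1--00  1-0-0  1-10-  10--0(✓)  10-0-
size-2^3 implicants → -0--0
Unchecked terms (primes): --010, -0--0, -000-, -1101, 0-01-, 000--, 01-11, 011-1, 1--00, 1-0-0, 1-10-, 10-0-
Minterm coverage:
  m0 ⊆ -0--0,-000-,000--
  m2 ⊆ --010,-0--0,0-01-,000--
  m3 ⊆ 0-01-,000--
  m4 ⊆ -0--0 [E]
  m6 ⊆ -0--0 [E]
  m10 ⊆ --010,0-01-
  m11 ⊆ 0-01-,01-11
  m13 ⊆ -1101,011-1
  m15 ⊆ 01-11,011-1
  m16 ⊆ -0--0,-000-,1--00,1-0-0,10-0-
  m18 ⊆ --010,-0--0,1-0-0
  m20 ⊆ -0--0,1--00,1-10-,10-0-
  m21 ⊆ 1-10-,10-0-
  m22 ⊆ -0--0 [E]
  m24 ⊆ 1--00,1-0-0
  m26 ⊆ --010,1-0-0
E = {-0--0}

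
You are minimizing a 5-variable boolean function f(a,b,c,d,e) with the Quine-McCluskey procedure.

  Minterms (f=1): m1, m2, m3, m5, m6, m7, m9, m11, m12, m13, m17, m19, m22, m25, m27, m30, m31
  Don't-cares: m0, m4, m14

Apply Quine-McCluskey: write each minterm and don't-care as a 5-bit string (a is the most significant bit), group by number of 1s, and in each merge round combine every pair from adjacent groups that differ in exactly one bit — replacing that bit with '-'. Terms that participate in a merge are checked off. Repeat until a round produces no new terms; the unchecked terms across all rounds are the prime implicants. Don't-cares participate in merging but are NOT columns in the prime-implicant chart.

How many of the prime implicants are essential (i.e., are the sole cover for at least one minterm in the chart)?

[col 0] 00000*, 00001*, 00010*, 00011*, 00100*, 00101*, 00110*, 00111*, 01001*, 01011*, 01100*, 01101*, 01110*, 10001*, 10011*, 10110*, 11001*, 11011*, 11110*, 11111*
[col 1] -0001*, -0011*, -0110*, -1001*, -1011*, -1110*, 0-001*, 0-011*, 0-100*, 0-101*, 0-110*, 00-00*, 00-01*, 00-10*, 00-11*, 000-0*, 000-1*, 0000-*, 0001-*, 001-0*, 001-1*, 0010-*, 0011-*, 01-01*, 010-1*, 011-0*, 0110-*, 1-001*, 1-011*, 1-110*, 100-1*, 11-11, 110-1*, 1111-
[col 2] --001*, --011*, --110, -00-1*, -10-1*, 0--01, 0-0-1*, 0-1-0, 0-10-, 00--0*, 00--1*, 00-0-*, 00-1-*, 000--*, 001--*, 1-0-1*
[col 3] --0-1, 00---
Prime implicants: --0-1, --110, 0--01, 0-1-0, 0-10-, 00---, 11-11, 1111-
PI chart (minterm → PIs covering it):
  1 | --0-1,0--01,00---
  2 | 00---  (sole → essential)
  3 | --0-1,00---
  5 | 0--01,0-10-,00---
  6 | --110,0-1-0,00---
  7 | 00---  (sole → essential)
  9 | --0-1,0--01
  11 | --0-1  (sole → essential)
  12 | 0-1-0,0-10-
  13 | 0--01,0-10-
  17 | --0-1  (sole → essential)
  19 | --0-1  (sole → essential)
  22 | --110  (sole → essential)
  25 | --0-1  (sole → essential)
  27 | --0-1,11-11
  30 | --110,1111-
  31 | 11-11,1111-
Essential prime implicants: --0-1, --110, 00---

3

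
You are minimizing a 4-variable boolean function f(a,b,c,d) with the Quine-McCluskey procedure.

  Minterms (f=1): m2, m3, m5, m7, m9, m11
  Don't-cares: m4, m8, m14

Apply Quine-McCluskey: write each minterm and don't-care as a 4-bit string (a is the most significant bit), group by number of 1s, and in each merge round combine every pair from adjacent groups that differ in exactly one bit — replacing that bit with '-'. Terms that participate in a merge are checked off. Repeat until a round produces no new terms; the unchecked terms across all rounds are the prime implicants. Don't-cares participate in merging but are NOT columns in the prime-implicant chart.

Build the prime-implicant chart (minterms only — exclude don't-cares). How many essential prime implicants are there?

Round 0: 0010✓ 0011✓ 0100✓ 0101✓ 0111✓ 1000✓ 1001✓ 1011✓ 1110
Round 1: -011 0-11 001- 01-1 010- 10-1 100-
PIs = {-011, 0-11, 001-, 01-1, 010-, 10-1, 100-, 1110}
Coverage chart:
  m2: 001- ←essential
  m3: -011,0-11,001-
  m5: 01-1,010-
  m7: 0-11,01-1
  m9: 10-1,100-
  m11: -011,10-1
Essential: 001-

1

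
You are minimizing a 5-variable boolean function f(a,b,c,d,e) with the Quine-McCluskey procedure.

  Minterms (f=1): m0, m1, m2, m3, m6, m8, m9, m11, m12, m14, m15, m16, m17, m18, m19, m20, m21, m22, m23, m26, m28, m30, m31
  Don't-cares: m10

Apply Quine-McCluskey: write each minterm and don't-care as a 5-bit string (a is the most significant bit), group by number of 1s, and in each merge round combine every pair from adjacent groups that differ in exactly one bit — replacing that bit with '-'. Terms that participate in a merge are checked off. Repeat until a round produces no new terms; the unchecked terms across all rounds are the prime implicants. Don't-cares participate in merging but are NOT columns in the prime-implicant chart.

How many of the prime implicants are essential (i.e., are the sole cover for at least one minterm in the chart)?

size-2^0 implicants → 00000(✓)  00001(✓)  00010(✓)  00011(✓)  00110(✓)  01000(✓)  01001(✓)  01010(✓)  01011(✓)  01100(✓)  01110(✓)  01111(✓)  10000(✓)  10001(✓)  10010(✓)  10011(✓)  10100(✓)  10101(✓)  10110(✓)  10111(✓)  11010(✓)  11100(✓)  11110(✓)  11111(✓)
size-2^1 implicants → -0000(✓)  -0001(✓)  -0010(✓)  -0011(✓)  -0110(✓)  -1010(✓)  -1100(✓)  -1110(✓)  -1111(✓)  0-000(✓)  0-001(✓)  0-010(✓)  0-011(✓)  0-110(✓)  00-10(✓)  000-0(✓)  000-1(✓)  0000-(✓)  0001-(✓)  01-00(✓)  01-10(✓)  01-11(✓)  010-0(✓)  010-1(✓)  0100-(✓)  0101-(✓)  011-0(✓)  0111-(✓)  1-010(✓)  1-100(✓)  1-110(✓)  1-111(✓)  10-00(✓)  10-01(✓)  10-10(✓)  10-11(✓)  100-0(✓)  100-1(✓)  1000-(✓)  1001-(✓)  101-0(✓)  101-1(✓)  1010-(✓)  1011-(✓)  11-10(✓)  111-0(✓)  1111-(✓)
size-2^2 implicants → --010(✓)  --110(✓)  -0-10(✓)  -00-0(✓)  -00-1(✓)  -000-(✓)  -001-(✓)  -1-10(✓)  -11-0  -111-  0--10(✓)  0-0-0(✓)  0-0-1(✓)  0-00-(✓)  0-01-(✓)  000--(✓)  01--0  01-1-  010--(✓)  1--10(✓)  1-1-0  1-11-  10--0(✓)  10--1(✓)  10-0-(✓)  10-1-(✓)  100--(✓)  101--(✓)
size-2^3 implicants → ---10  -00--  0-0--  10---
Unchecked terms (primes): ---10, -00--, -11-0, -111-, 0-0--, 01--0, 01-1-, 1-1-0, 1-11-, 10---
Minterm coverage:
  m0 ⊆ -00--,0-0--
  m1 ⊆ -00--,0-0--
  m2 ⊆ ---10,-00--,0-0--
  m3 ⊆ -00--,0-0--
  m6 ⊆ ---10 [E]
  m8 ⊆ 0-0--,01--0
  m9 ⊆ 0-0-- [E]
  m11 ⊆ 0-0--,01-1-
  m12 ⊆ -11-0,01--0
  m14 ⊆ ---10,-11-0,-111-,01--0,01-1-
  m15 ⊆ -111-,01-1-
  m16 ⊆ -00--,10---
  m17 ⊆ -00--,10---
  m18 ⊆ ---10,-00--,10---
  m19 ⊆ -00--,10---
  m20 ⊆ 1-1-0,10---
  m21 ⊆ 10--- [E]
  m22 ⊆ ---10,1-1-0,1-11-,10---
  m23 ⊆ 1-11-,10---
  m26 ⊆ ---10 [E]
  m28 ⊆ -11-0,1-1-0
  m30 ⊆ ---10,-11-0,-111-,1-1-0,1-11-
  m31 ⊆ -111-,1-11-
E = {---10, 0-0--, 10---}

3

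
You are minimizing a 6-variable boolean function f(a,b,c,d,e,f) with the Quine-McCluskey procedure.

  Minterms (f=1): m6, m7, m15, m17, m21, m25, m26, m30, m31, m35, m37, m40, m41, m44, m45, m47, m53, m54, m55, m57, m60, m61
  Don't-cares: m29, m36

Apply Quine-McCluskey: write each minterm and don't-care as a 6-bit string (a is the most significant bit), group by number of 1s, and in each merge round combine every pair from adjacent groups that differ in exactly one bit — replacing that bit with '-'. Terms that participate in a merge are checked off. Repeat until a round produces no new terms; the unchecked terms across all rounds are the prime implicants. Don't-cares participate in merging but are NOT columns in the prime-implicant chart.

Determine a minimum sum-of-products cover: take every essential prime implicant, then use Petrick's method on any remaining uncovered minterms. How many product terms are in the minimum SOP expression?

11

size-2^0 implicants → 000110(✓)  000111(✓)  001111(✓)  010001(✓)  010101(✓)  011001(✓)  011010(✓)  011101(✓)  011110(✓)  011111(✓)  100011  100100(✓)  100101(✓)  101000(✓)  101001(✓)  101100(✓)  101101(✓)  101111(✓)  110101(✓)  110110(✓)  110111(✓)  111001(✓)  111100(✓)  111101(✓)
size-2^1 implicants → -01111  -10101(✓)  -11001(✓)  -11101(✓)  0-1111  00-111  00011-  01-001(✓)  01-101(✓)  010-01(✓)  011-01(✓)  011-10  0111-1  01111-  1-0101(✓)  1-1001(✓)  1-1100(✓)  1-1101(✓)  10-100(✓)  10-101(✓)  10010-(✓)  101-00(✓)  101-01(✓)  10100-(✓)  1011-1  10110-(✓)  11-101(✓)  1101-1  11011-  111-01(✓)  11110-(✓)
size-2^2 implicants → -1-101  -11-01  01--01  1--101  1-1-01  1-110-  10-10-  101-0-
Unchecked terms (primes): -01111, -1-101, -11-01, 0-1111, 00-111, 00011-, 01--01, 011-10, 0111-1, 01111-, 1--101, 1-1-01, 1-110-, 10-10-, 100011, 101-0-, 1011-1, 1101-1, 11011-
Minterm coverage:
  m6 ⊆ 00011- [E]
  m7 ⊆ 00-111,00011-
  m15 ⊆ -01111,0-1111,00-111
  m17 ⊆ 01--01 [E]
  m21 ⊆ -1-101,01--01
  m25 ⊆ -11-01,01--01
  m26 ⊆ 011-10 [E]
  m30 ⊆ 011-10,01111-
  m31 ⊆ 0-1111,0111-1,01111-
  m35 ⊆ 100011 [E]
  m37 ⊆ 1--101,10-10-
  m40 ⊆ 101-0- [E]
  m41 ⊆ 1-1-01,101-0-
  m44 ⊆ 1-110-,10-10-,101-0-
  m45 ⊆ 1--101,1-1-01,1-110-,10-10-,101-0-,1011-1
  m47 ⊆ -01111,1011-1
  m53 ⊆ -1-101,1--101,1101-1
  m54 ⊆ 11011- [E]
  m55 ⊆ 1101-1,11011-
  m57 ⊆ -11-01,1-1-01
  m60 ⊆ 1-110- [E]
  m61 ⊆ -1-101,-11-01,1--101,1-1-01,1-110-
E = {00011-, 01--01, 011-10, 1-110-, 100011, 101-0-, 11011-}
Petrick residual → -01111, -11-01, 0-1111, 1--101
Cover = b'cdef + bce'f + a'cdef + a'b'c'de + a'be'f + a'bcef' + ade'f + acde' + ab'c'd'ef + ab'ce' + abc'de  |cover|=11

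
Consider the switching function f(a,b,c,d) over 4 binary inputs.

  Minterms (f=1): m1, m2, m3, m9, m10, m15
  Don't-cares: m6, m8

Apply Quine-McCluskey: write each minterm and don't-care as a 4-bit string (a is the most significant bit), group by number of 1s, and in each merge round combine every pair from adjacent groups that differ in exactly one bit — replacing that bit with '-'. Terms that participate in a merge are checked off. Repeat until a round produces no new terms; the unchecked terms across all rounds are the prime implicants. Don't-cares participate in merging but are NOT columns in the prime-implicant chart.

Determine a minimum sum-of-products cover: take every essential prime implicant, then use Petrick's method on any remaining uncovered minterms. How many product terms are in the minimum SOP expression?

Round 0: 0001✓ 0010✓ 0011✓ 0110✓ 1000✓ 1001✓ 1010✓ 1111
Round 1: -001 -010 0-10 00-1 001- 10-0 100-
PIs = {-001, -010, 0-10, 00-1, 001-, 10-0, 100-, 1111}
Coverage chart:
  m1: -001,00-1
  m2: -010,0-10,001-
  m3: 00-1,001-
  m9: -001,100-
  m10: -010,10-0
  m15: 1111 ←essential
Essential: 1111
Petrick residual → -001, -010, 00-1
Min cover (4 terms): b'c'd + b'cd' + a'b'd + abcd

4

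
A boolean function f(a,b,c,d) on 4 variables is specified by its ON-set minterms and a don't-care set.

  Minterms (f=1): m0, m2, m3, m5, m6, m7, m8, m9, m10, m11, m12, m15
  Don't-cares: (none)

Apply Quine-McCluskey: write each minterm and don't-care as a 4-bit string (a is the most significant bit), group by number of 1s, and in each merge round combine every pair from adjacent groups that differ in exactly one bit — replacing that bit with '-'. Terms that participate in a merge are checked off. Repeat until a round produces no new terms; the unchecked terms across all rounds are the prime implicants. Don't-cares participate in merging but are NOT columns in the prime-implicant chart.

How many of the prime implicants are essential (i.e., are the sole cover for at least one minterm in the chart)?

6

Round 0: 0000✓ 0010✓ 0011✓ 0101✓ 0110✓ 0111✓ 1000✓ 1001✓ 1010✓ 1011✓ 1100✓ 1111✓
Round 1: -000✓ -010✓ -011✓ -111✓ 0-10✓ 0-11✓ 00-0✓ 001-✓ 01-1 011-✓ 1-00 1-11✓ 10-0✓ 10-1✓ 100-✓ 101-✓
Round 2: --11 -0-0 -01- 0-1- 10--
PIs = {--11, -0-0, -01-, 0-1-, 01-1, 1-00, 10--}
Coverage chart:
  m0: -0-0 ←essential
  m2: -0-0,-01-,0-1-
  m3: --11,-01-,0-1-
  m5: 01-1 ←essential
  m6: 0-1- ←essential
  m7: --11,0-1-,01-1
  m8: -0-0,1-00,10--
  m9: 10-- ←essential
  m10: -0-0,-01-,10--
  m11: --11,-01-,10--
  m12: 1-00 ←essential
  m15: --11 ←essential
Essential: --11, -0-0, 0-1-, 01-1, 1-00, 10--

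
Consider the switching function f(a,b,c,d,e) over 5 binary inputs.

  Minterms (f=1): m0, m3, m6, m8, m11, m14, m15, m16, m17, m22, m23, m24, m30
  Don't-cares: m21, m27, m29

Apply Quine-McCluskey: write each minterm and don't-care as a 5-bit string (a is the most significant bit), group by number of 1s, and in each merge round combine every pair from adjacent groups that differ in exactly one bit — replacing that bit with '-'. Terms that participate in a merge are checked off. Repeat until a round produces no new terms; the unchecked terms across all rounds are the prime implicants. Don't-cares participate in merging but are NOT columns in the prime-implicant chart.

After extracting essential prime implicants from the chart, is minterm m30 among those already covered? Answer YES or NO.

size-2^0 implicants → 00000(✓)  00011(✓)  00110(✓)  01000(✓)  01011(✓)  01110(✓)  01111(✓)  10000(✓)  10001(✓)  10101(✓)  10110(✓)  10111(✓)  11000(✓)  11011(✓)  11101(✓)  11110(✓)
size-2^1 implicants → -0000(✓)  -0110(✓)  -1000(✓)  -1011  -1110(✓)  0-000(✓)  0-011  0-110(✓)  01-11  0111-  1-000(✓)  1-101  1-110(✓)  10-01  1000-  101-1  1011-
size-2^2 implicants → --000  --110
Unchecked terms (primes): --000, --110, -1011, 0-011, 01-11, 0111-, 1-101, 10-01, 1000-, 101-1, 1011-
Minterm coverage:
  m0 ⊆ --000 [E]
  m3 ⊆ 0-011 [E]
  m6 ⊆ --110 [E]
  m8 ⊆ --000 [E]
  m11 ⊆ -1011,0-011,01-11
  m14 ⊆ --110,0111-
  m15 ⊆ 01-11,0111-
  m16 ⊆ --000,1000-
  m17 ⊆ 10-01,1000-
  m22 ⊆ --110,1011-
  m23 ⊆ 101-1,1011-
  m24 ⊆ --000 [E]
  m30 ⊆ --110 [E]
E = {--000, --110, 0-011}

YES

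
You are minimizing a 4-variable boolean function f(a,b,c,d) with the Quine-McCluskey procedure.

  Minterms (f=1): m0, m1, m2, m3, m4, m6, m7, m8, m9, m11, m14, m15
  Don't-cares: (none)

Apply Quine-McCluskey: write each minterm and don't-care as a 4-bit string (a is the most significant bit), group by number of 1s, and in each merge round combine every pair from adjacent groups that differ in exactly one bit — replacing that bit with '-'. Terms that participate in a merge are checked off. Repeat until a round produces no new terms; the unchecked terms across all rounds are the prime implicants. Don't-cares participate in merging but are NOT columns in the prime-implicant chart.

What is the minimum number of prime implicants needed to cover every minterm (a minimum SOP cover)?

size-2^0 implicants → 0000(✓)  0001(✓)  0010(✓)  0011(✓)  0100(✓)  0110(✓)  0111(✓)  1000(✓)  1001(✓)  1011(✓)  1110(✓)  1111(✓)
size-2^1 implicants → -000(✓)  -001(✓)  -011(✓)  -110(✓)  -111(✓)  0-00(✓)  0-10(✓)  0-11(✓)  00-0(✓)  00-1(✓)  000-(✓)  001-(✓)  01-0(✓)  011-(✓)  1-11(✓)  10-1(✓)  100-(✓)  111-(✓)
size-2^2 implicants → --11  -0-1  -00-  -11-  0--0  0-1-  00--
Unchecked terms (primes): --11, -0-1, -00-, -11-, 0--0, 0-1-, 00--
Minterm coverage:
  m0 ⊆ -00-,0--0,00--
  m1 ⊆ -0-1,-00-,00--
  m2 ⊆ 0--0,0-1-,00--
  m3 ⊆ --11,-0-1,0-1-,00--
  m4 ⊆ 0--0 [E]
  m6 ⊆ -11-,0--0,0-1-
  m7 ⊆ --11,-11-,0-1-
  m8 ⊆ -00- [E]
  m9 ⊆ -0-1,-00-
  m11 ⊆ --11,-0-1
  m14 ⊆ -11- [E]
  m15 ⊆ --11,-11-
E = {-00-, -11-, 0--0}
Petrick residual → --11
Cover = cd + b'c' + bc + a'd'  |cover|=4

4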